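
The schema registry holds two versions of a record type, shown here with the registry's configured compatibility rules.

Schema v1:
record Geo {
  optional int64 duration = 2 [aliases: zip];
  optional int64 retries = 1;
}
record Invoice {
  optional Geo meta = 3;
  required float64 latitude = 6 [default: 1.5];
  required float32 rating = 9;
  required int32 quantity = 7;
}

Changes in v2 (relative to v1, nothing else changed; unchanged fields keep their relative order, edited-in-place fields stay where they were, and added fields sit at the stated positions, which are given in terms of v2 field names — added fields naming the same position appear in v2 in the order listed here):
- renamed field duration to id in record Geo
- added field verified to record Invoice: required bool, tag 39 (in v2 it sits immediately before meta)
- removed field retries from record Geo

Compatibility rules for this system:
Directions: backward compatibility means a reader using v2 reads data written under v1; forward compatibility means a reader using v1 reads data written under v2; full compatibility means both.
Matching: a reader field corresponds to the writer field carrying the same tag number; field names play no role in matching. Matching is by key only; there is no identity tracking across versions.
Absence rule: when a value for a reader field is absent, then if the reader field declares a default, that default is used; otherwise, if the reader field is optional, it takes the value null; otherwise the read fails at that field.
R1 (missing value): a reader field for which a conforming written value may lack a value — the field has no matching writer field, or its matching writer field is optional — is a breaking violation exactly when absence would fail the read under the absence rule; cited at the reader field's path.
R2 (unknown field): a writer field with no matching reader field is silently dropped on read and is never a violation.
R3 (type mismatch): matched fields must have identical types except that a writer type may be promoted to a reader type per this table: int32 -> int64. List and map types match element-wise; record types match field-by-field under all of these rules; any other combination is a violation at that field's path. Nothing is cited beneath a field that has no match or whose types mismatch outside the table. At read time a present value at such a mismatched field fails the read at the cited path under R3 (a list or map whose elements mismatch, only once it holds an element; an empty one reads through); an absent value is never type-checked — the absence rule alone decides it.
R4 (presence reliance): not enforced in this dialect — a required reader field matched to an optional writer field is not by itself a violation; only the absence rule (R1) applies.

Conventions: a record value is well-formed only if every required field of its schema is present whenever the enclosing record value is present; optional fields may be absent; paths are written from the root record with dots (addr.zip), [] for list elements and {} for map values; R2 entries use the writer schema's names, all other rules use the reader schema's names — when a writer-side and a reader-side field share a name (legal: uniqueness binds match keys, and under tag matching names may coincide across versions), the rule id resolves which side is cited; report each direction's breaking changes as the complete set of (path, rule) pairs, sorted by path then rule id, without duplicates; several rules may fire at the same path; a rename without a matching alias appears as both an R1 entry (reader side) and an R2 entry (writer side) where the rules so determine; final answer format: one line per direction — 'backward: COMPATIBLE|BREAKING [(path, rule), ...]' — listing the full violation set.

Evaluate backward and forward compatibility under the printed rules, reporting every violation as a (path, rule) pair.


in Invoice below, arrows point writer -> reader
backward pass over Invoice, reader schema v2, writer schema v1:
  verified: no writer-side match
  writer optional, Geo -> Geo: reader meta maps from writer meta
  writer required, float64 -> float64: reader latitude maps from writer latitude
  writer required, float32 -> float32: reader rating maps from writer rating
  writer required, int32 -> int32: reader quantity maps from writer quantity
  writer optional, int64 -> int64: reader meta.id maps from writer meta.duration
  leftover writer field: meta.retries
  breaking: (verified, R1)
  backward on Invoice therefore BREAKING (1)
forward pass over Invoice, reader schema v1, writer schema v2:
  writer optional, Geo -> Geo: reader meta maps from writer meta
  writer required, float64 -> float64: reader latitude maps from writer latitude
  writer required, float32 -> float32: reader rating maps from writer rating
  writer required, int32 -> int32: reader quantity maps from writer quantity
  leftover writer field: verified
  writer optional, int64 -> int64: reader meta.duration maps from writer meta.id
  meta.retries: no writer-side match
  => forward verdict for Invoice: COMPATIBLE, no violations

backward: BREAKING [(verified, R1)]; forward: COMPATIBLE []


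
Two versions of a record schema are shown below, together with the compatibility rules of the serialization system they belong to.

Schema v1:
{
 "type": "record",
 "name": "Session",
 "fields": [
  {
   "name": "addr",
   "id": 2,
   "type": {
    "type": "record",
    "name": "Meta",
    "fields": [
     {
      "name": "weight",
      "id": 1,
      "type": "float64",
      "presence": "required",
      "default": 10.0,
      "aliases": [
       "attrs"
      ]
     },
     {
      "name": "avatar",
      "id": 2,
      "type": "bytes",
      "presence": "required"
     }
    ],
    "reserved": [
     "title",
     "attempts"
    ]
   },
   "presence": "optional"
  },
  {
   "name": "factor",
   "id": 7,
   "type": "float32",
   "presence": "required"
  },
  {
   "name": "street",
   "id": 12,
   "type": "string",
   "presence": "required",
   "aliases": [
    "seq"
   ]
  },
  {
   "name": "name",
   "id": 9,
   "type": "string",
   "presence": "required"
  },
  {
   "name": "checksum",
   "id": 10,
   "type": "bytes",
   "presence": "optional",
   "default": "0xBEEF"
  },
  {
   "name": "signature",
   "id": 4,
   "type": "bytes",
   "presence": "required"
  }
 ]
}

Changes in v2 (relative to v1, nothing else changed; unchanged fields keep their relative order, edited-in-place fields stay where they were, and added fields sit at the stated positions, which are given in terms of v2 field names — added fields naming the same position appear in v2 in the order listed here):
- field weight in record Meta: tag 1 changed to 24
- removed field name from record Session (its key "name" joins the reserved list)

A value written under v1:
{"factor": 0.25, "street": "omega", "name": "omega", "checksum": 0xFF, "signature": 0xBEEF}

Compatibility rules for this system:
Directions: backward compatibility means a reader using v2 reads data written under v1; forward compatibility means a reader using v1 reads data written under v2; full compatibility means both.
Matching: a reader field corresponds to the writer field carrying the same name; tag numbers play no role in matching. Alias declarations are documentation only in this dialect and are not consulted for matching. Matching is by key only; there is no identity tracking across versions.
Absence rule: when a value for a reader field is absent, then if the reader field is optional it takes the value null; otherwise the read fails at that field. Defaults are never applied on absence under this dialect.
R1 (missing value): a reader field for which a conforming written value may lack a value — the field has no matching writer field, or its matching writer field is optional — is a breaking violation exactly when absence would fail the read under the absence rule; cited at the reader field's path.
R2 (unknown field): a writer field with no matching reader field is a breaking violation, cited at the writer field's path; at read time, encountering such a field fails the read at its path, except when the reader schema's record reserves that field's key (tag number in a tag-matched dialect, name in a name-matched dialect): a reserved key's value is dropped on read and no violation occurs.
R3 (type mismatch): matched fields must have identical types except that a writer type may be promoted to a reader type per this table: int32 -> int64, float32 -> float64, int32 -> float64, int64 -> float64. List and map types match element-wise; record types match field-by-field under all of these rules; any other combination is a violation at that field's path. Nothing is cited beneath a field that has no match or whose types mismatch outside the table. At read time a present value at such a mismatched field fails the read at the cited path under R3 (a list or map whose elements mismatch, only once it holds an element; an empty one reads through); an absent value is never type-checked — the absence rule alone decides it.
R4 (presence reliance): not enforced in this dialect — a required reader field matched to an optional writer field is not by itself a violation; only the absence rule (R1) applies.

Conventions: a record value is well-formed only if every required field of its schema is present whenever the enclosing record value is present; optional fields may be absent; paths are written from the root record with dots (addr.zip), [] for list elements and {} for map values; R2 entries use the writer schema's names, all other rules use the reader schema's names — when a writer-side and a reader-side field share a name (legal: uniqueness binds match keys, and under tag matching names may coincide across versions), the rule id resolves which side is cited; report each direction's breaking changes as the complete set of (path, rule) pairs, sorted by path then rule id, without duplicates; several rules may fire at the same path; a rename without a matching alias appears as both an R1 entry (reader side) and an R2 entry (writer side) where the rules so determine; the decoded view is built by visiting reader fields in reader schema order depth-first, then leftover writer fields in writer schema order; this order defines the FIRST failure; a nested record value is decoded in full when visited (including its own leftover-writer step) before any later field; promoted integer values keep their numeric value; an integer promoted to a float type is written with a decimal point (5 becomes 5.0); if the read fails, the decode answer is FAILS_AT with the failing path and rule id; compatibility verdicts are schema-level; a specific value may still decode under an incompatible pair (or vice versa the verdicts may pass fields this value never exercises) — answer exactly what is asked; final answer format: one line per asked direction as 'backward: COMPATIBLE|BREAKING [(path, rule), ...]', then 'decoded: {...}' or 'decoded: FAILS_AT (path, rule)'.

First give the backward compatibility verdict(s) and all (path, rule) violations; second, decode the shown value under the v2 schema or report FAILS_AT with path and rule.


backward: COMPATIBLE []; decoded: {"addr": null, "factor": 0.25, "street": "omega", "checksum": 0xFF, "signature": 0xBEEF}

each type pair in Session: writer, then reader
backward on Session — v2 reading data written by v1:
  addr: Meta -> Meta, writer optional; from addr
  factor: float32 -> float32, writer required; from factor
  street: string -> string, writer required; from street
  checksum: bytes -> bytes, writer optional; from checksum
  signature: bytes -> bytes, writer required; from signature
  writer name: unknown to reader
  addr.weight: float64 -> float64, writer required; from addr.weight
  addr.avatar: bytes -> bytes, writer required; from addr.avatar
  => no violations; backward on Session: COMPATIBLE
decode (reader v2):
  addr := null (missing; optional => null)
  factor := 0.25
  street := "omega"
  checksum := 0xFF
  signature := 0xBEEF
  writer name: reserved -> dropped
  => decoded: {"addr": null, "factor": 0.25, "street": "omega", "checksum": 0xFF, "signature": 0xBEEF}
diffs on Session not affecting the asked answer:
  field weight in record Meta: tag 1 changed to 24 -> inert for the asked Session verdict: nothing fires


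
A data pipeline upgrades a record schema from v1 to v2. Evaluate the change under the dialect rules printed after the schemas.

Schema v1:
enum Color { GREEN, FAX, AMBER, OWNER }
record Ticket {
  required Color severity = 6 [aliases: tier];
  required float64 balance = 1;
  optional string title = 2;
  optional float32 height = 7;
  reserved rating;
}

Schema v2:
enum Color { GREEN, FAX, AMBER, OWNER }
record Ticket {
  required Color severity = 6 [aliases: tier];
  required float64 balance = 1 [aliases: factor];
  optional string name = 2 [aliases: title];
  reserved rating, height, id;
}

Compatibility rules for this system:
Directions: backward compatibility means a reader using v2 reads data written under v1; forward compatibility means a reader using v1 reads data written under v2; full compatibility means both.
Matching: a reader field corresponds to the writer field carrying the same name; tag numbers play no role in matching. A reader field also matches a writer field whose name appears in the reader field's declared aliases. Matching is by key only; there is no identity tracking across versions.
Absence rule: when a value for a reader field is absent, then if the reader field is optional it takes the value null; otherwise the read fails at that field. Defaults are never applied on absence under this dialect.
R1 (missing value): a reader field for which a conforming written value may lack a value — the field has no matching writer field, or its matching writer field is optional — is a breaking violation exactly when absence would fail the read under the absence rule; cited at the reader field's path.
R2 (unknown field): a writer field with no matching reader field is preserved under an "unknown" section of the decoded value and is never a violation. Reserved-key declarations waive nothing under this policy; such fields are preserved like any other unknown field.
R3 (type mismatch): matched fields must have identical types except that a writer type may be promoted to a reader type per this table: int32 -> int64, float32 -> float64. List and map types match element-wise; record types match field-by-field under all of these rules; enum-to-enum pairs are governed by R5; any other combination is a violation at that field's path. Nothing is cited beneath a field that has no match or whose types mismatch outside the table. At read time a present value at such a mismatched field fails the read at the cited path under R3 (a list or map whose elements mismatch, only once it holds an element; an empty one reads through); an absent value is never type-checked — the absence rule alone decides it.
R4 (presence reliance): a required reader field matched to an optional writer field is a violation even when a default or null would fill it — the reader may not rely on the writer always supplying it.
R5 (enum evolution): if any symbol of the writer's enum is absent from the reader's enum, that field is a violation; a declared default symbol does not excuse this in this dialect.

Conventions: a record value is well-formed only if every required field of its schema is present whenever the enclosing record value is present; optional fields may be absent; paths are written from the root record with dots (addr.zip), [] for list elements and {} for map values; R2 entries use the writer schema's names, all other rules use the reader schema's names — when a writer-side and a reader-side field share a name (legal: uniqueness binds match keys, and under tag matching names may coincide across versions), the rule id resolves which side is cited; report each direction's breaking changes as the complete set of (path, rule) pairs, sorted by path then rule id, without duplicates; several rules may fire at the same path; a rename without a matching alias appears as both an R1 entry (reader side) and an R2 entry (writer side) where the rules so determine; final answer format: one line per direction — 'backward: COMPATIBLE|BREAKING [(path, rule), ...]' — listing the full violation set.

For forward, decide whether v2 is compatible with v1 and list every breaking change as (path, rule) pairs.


arrows below run writer -> reader for Ticket
forward on Ticket — v1 reading data written by v2:
  writer required, Color -> Color: reader severity maps from writer severity
  writer required, float64 -> float64: reader balance maps from writer balance
  title: no writer-side match
  height: no writer-side match
  writer name: unknown to reader
  => no violations; forward on Ticket: COMPATIBLE
checking off the Ticket differences that do not matter here:
  renamed field title to name in record Ticket (alias title declared on the renamed field) -> inert for the asked Ticket verdict: nothing fires
  removed field height from record Ticket (its key "height" joins the reserved list) -> inert for the asked Ticket verdict: nothing fires

forward: COMPATIBLE []


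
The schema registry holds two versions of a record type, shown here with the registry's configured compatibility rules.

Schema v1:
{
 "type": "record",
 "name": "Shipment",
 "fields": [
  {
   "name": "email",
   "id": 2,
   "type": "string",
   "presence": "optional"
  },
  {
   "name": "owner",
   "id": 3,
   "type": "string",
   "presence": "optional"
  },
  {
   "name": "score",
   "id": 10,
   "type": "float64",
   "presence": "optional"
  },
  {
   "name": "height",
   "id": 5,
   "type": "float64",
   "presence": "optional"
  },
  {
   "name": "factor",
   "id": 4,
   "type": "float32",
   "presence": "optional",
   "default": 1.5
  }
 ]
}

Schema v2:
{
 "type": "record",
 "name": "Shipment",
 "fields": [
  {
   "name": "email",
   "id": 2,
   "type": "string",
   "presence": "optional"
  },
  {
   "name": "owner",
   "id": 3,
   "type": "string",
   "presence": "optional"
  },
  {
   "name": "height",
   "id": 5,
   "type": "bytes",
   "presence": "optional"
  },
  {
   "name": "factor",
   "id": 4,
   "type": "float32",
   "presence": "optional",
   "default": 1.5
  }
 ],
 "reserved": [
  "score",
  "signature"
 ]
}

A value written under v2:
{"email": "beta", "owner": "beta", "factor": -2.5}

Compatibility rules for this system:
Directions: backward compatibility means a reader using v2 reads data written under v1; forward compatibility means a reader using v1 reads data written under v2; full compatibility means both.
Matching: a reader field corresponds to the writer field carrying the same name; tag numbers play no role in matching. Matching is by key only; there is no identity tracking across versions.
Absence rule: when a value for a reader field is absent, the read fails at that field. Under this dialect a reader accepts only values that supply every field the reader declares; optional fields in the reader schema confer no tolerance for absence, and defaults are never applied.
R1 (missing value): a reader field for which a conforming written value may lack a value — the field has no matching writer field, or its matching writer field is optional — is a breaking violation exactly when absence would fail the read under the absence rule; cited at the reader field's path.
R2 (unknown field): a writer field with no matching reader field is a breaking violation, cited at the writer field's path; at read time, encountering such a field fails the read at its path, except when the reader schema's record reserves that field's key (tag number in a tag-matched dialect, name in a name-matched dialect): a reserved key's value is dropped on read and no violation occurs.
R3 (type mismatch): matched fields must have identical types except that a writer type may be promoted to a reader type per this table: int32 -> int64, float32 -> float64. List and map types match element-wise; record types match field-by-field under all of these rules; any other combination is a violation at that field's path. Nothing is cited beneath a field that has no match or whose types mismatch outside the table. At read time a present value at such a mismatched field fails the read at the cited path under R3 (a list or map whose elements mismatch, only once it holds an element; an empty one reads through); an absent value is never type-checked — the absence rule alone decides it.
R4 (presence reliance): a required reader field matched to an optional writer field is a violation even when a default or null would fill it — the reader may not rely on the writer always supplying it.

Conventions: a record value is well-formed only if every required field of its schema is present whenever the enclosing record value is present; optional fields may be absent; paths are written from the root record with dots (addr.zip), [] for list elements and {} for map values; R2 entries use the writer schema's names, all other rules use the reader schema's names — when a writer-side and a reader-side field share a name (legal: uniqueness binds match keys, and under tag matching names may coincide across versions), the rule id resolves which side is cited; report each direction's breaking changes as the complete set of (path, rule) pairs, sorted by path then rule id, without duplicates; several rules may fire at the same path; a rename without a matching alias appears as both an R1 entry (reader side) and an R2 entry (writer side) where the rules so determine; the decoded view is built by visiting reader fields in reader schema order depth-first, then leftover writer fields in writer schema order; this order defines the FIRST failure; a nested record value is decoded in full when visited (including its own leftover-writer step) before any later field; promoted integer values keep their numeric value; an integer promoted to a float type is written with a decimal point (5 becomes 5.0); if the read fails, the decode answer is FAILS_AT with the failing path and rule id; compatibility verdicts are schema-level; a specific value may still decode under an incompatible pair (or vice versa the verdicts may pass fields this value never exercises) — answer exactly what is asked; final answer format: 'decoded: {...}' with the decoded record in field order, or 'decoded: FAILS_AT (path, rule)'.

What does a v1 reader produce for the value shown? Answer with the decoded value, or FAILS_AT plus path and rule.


decoded: FAILS_AT (score, R1)

each type pair in Shipment: writer, then reader
decode walk for Shipment under reader schema v1:
  email := "beta"
  owner := "beta"
  read fails at score under R1 (no fill)
  => FAILS_AT (score, R1)
checking off the Shipment differences that do not matter here:
  field height in record Shipment: type float64 changed to bytes -> affects the rule determinations only; this particular Shipment value decodes identically


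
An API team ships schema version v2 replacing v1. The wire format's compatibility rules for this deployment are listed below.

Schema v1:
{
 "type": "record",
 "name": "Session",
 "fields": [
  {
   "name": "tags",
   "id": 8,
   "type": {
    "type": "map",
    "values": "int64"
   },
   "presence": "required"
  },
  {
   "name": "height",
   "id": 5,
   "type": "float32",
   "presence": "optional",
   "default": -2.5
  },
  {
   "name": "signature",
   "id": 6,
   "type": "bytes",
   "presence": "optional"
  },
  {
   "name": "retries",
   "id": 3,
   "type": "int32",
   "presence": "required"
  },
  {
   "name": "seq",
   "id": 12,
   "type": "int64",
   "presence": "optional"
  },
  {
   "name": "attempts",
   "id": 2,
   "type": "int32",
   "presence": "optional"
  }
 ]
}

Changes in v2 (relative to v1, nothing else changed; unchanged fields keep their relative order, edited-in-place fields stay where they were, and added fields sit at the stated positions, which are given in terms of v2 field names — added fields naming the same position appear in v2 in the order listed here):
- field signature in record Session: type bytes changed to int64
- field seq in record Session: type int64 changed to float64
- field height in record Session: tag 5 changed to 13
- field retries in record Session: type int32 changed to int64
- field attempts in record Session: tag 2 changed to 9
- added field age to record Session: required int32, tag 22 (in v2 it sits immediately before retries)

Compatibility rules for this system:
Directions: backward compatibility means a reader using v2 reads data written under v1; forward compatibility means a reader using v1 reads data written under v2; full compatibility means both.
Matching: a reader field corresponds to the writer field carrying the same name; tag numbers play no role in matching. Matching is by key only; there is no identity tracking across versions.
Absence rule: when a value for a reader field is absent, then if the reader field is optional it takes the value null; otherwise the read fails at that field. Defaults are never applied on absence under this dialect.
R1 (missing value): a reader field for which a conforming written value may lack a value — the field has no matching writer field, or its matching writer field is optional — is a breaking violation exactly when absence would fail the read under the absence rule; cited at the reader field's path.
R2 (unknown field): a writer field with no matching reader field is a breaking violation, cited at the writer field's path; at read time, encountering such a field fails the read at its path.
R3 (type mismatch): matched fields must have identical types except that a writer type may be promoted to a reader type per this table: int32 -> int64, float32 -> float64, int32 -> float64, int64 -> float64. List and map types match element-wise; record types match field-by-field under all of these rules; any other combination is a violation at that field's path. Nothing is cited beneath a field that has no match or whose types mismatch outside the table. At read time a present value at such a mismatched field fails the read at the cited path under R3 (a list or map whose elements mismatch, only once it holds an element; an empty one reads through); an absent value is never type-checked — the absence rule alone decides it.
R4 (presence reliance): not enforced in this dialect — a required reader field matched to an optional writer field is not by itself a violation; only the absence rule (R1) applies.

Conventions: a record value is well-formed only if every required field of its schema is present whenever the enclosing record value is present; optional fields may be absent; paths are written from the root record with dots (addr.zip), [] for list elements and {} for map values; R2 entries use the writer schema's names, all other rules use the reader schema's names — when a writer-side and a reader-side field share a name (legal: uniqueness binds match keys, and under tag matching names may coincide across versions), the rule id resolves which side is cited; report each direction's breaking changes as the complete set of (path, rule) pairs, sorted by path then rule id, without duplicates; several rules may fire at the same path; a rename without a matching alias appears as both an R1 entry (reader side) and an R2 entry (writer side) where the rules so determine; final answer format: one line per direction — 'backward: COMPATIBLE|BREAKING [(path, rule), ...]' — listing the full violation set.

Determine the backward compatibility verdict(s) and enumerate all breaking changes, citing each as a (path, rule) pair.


backward: BREAKING [(age, R1), (signature, R3)]

arrows below run writer -> reader for Session
backward on Session — v2 reading data written by v1:
  map<string, int64> -> map<string, int64>, writer required: tags aligns to tags
  float32 -> float32, writer optional: height aligns to height
  bytes -> int64, writer optional: signature aligns to signature
  age has no writer counterpart
  int32 -> int64, writer required: retries aligns to retries
  int64 -> float64, writer optional: seq aligns to seq
  int32 -> int32, writer optional: attempts aligns to attempts
  breaking: (age, R1)
  breaking: (signature, R3)
  => backward: BREAKING (2)
diffs on Session not affecting the asked answer:
  field seq in record Session: type int64 changed to float64 -> its effect on Session is confined to the forward direction, not asked
  field height in record Session: tag 5 changed to 13 -> fires no rule on Session, leaving the asked answer as it is
  field retries in record Session: type int32 changed to int64 -> its effect on Session is confined to the forward direction, not asked
  field attempts in record Session: tag 2 changed to 9 -> fires no rule on Session, leaving the asked answer as it is


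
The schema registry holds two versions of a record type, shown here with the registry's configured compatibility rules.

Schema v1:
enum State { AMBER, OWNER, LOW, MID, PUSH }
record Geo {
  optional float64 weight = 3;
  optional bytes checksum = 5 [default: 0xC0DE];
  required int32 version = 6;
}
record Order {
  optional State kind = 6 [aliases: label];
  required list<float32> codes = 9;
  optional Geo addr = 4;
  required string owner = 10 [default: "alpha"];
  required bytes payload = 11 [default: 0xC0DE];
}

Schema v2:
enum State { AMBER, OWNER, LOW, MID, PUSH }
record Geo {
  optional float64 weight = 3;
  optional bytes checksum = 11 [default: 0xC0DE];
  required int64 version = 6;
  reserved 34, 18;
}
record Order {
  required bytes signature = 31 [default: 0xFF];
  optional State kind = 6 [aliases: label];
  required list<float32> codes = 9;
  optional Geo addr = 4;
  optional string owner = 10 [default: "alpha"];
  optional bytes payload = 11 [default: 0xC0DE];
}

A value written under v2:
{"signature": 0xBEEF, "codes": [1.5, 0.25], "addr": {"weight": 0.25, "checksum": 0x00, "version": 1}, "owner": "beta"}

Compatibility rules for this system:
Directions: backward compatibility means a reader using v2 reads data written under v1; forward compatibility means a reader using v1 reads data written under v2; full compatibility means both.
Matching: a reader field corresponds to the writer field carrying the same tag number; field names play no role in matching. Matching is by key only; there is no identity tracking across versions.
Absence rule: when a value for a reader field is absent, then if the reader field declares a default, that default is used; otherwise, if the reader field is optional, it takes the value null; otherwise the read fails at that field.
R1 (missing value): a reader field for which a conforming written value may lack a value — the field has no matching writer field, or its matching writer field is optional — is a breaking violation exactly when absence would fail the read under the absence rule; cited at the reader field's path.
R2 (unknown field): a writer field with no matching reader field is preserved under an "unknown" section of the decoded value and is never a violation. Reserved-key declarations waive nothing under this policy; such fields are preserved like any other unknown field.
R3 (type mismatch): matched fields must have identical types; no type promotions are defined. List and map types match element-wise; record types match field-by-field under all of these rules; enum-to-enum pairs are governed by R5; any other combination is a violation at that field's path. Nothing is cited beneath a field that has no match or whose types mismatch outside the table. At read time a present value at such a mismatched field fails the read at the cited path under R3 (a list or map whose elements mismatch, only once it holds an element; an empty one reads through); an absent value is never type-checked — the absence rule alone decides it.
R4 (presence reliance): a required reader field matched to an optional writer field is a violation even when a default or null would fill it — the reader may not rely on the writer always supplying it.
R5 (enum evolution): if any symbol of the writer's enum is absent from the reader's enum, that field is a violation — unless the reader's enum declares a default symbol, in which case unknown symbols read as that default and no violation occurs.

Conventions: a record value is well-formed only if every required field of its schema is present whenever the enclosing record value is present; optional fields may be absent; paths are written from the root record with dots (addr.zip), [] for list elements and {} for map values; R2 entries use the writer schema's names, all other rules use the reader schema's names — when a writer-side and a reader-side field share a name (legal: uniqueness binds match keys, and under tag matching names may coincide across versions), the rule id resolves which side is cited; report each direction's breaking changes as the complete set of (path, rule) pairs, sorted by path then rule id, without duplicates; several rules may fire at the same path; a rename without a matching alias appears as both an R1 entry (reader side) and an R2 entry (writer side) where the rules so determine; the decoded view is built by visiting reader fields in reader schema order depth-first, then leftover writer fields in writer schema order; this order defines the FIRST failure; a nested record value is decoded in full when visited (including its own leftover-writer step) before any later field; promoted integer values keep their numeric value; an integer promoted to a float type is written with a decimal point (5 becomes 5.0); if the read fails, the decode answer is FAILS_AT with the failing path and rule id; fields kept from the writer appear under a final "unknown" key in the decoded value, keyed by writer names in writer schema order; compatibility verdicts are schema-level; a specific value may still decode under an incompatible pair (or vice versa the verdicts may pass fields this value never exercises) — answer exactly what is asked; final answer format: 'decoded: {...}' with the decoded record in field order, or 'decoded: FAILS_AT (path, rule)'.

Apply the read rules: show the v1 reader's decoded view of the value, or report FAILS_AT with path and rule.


the writer's type comes first in each Order pair
decoding the Order value with the v1 reader:
  kind := null (not supplied -> null)
  codes := [1.5, 0.25]
  addr.weight := 0.25
  addr.checksum := 0xC0DE (no value, default fills)
  read fails at addr.version under R3
  => FAILS_AT (addr.version, R3)
remaining Order differences; none change what is asked:
  field payload in record Order: required changed to optional -> changes Order's schema-level verdicts only — the decode of this value is the same
  field owner in record Order: required changed to optional -> changes Order's schema-level verdicts only — the decode of this value is the same
  added field signature to record Order: required bytes, tag 31, default 0xFF (in v2 it sits immediately before kind) -> inert under this dialect — no rule fires on Order and the result does not move
  field checksum in record Geo: tag 5 changed to 11 -> inert under this dialect — no rule fires on Order and the result does not move

decoded: FAILS_AT (addr.version, R3)


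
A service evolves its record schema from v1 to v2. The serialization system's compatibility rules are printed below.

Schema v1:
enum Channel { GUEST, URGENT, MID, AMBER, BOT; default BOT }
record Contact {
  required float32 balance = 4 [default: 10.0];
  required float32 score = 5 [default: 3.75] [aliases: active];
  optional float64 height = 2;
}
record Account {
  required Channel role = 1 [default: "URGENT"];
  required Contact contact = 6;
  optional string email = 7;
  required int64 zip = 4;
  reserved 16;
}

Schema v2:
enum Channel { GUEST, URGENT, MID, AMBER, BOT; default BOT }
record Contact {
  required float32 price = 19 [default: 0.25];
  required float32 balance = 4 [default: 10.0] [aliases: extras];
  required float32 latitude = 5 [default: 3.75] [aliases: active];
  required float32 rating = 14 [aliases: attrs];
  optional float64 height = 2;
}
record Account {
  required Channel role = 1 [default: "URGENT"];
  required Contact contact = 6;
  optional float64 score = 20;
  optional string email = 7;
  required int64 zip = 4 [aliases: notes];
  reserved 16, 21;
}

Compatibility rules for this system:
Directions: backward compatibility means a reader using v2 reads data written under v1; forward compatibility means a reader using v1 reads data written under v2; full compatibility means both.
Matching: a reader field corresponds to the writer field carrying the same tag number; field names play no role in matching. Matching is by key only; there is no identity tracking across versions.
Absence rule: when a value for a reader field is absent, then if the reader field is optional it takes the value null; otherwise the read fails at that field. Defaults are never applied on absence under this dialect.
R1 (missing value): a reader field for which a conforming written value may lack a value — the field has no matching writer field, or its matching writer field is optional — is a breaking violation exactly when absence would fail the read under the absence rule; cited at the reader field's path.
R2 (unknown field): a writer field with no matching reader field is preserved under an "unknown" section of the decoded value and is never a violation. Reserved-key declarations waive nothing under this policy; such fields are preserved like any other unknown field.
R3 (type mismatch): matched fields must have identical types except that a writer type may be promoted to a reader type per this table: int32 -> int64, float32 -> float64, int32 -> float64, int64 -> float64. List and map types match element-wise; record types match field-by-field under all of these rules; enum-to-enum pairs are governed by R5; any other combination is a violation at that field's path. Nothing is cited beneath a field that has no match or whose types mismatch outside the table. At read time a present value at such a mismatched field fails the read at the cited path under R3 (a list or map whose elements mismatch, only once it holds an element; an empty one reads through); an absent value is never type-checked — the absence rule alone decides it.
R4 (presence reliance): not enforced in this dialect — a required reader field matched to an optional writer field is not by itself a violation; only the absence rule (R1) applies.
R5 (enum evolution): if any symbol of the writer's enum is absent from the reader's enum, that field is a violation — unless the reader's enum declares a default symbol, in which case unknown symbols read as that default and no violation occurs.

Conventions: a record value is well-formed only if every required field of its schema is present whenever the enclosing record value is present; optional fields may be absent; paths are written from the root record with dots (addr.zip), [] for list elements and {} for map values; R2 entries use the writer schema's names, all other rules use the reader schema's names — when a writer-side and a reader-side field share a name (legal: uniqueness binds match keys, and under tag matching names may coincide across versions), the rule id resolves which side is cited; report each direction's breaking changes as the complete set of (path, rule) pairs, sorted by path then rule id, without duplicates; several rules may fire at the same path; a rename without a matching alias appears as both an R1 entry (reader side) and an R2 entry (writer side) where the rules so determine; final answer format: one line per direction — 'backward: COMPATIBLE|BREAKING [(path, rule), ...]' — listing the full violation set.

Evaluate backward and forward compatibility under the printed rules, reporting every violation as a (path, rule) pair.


backward: BREAKING [(contact.price, R1), (contact.rating, R1)]; forward: COMPATIBLE []

the writer's type comes first in each Account pair
backward analysis of Account with v2 as reader and v1 as writer:
  role <- role (Channel -> Channel, writer required)
  contact <- contact (Contact -> Contact, writer required)
  score has no writer counterpart
  email <- email (string -> string, writer optional)
  zip <- zip (int64 -> int64, writer required)
  contact.price has no writer counterpart
  contact.balance <- contact.balance (float32 -> float32, writer required)
  contact.latitude <- contact.score (float32 -> float32, writer required)
  contact.rating has no writer counterpart
  contact.height <- contact.height (float64 -> float64, writer optional)
  rule R1 violated at contact.price
  rule R1 violated at contact.rating
  => backward: BREAKING (2)
forward analysis of Account with v1 as reader and v2 as writer:
  role <- role (Channel -> Channel, writer required)
  contact <- contact (Contact -> Contact, writer required)
  email <- email (string -> string, writer optional)
  zip <- zip (int64 -> int64, writer required)
  writer score: unknown to reader
  contact.balance <- contact.balance (float32 -> float32, writer required)
  contact.score <- contact.latitude (float32 -> float32, writer required)
  contact.height <- contact.height (float64 -> float64, writer optional)
  writer contact.price: unknown to reader
  writer contact.rating: unknown to reader
  nothing fires on Account: forward is COMPATIBLE
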